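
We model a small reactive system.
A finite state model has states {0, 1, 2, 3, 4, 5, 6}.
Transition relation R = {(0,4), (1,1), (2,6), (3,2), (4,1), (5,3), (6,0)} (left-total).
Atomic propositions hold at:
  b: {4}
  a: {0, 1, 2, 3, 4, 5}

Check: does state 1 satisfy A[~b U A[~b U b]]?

Sat(~b) = {0, 1, 2, 3, 5, 6}
A[~b U b]: least fixpoint, start Z0 = Sat(b) = {4}, add states in Sat(~b) with every successor in Z. Z1 = {0, 4}; Z2 = {0, 4, 6}; Z3 = {0, 2, 4, 6}; Z4 = {0, 2, 3, 4, 6}; Z5 = {0, 2, 3, 4, 5, 6}; fixed.
Sat(A[~b U b]) = {0, 2, 3, 4, 5, 6}
A[~b U A[~b U b]]: least fixpoint, start Z0 = Sat(A[~b U b]) = {0, 2, 3, 4, 5, 6}, add states in Sat(~b) with every successor in Z. Already a fixed point.
Sat(A[~b U A[~b U b]]) = {0, 2, 3, 4, 5, 6}
1 ∉ Sat(A[~b U A[~b U b]]) = {0, 2, 3, 4, 5, 6}, so the formula does not hold at 1.

No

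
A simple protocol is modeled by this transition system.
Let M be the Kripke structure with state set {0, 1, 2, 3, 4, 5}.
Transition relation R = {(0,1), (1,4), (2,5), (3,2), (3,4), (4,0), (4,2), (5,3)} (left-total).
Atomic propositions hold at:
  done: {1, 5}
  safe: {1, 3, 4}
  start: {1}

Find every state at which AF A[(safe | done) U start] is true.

{0, 1}

Sat(safe | done) = {1, 3, 4, 5}
A[(safe | done) U start]: least fixpoint, start Z0 = Sat(start) = {1}, add states in Sat(safe | done) with every successor in Z. Already a fixed point.
Sat(A[(safe | done) U start]) = {1}
AF A[(safe | done) U start]: least fixpoint, start Z0 = {1}, add states with every successor in Z. Z1 = {0, 1}; fixed.
Sat(AF A[(safe | done) U start]) = {0, 1}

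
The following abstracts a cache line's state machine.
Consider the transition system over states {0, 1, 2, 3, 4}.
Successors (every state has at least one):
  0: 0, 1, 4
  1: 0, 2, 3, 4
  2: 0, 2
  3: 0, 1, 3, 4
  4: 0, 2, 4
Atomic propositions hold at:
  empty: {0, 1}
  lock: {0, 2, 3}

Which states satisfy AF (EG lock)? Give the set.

EG lock: greatest fixpoint, start Z0 = {0, 2, 3}, keep only states in Sat with some successor in Z. Already a fixed point.
Sat(EG lock) = {0, 2, 3}
AF (EG lock): least fixpoint, start Z0 = {0, 2, 3}, add states with every successor in Z. Already a fixed point.
Sat(AF (EG lock)) = {0, 2, 3}

{0, 2, 3}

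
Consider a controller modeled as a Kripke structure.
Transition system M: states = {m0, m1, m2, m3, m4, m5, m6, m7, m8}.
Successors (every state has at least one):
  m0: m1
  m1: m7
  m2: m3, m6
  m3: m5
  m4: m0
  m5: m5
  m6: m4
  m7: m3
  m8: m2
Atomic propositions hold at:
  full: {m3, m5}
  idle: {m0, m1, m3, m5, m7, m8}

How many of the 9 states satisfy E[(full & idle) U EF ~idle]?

4

Sat(full & idle) = {m3, m5}
Sat(~idle) = {m2, m4, m6}
EF ~idle: least fixpoint, start Z0 = {m2, m4, m6}, add states with some successor in Z. Z1 = {m2, m4, m6, m8}; fixed.
Sat(EF ~idle) = {m2, m4, m6, m8}
E[(full & idle) U EF ~idle]: least fixpoint, start Z0 = Sat(EF ~idle) = {m2, m4, m6, m8}, add states in Sat(full & idle) with some successor in Z. Already a fixed point.
Sat(E[(full & idle) U EF ~idle]) = {m2, m4, m6, m8}
|Sat(E[(full & idle) U EF ~idle])| = |{m2, m4, m6, m8}| = 4.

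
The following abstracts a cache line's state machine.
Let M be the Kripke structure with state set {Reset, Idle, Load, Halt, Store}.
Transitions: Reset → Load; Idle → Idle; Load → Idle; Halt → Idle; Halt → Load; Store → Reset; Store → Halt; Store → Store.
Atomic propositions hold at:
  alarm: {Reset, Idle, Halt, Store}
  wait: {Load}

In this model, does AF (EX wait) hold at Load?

No

Sat(EX wait) = {s : some successor in {Load}} = {Reset, Halt}
AF (EX wait): least fixpoint, start Z0 = {Reset, Halt}, add states with every successor in Z. Already a fixed point.
Sat(AF (EX wait)) = {Reset, Halt}
Load ∉ Sat(AF (EX wait)) = {Reset, Halt}, so the formula does not hold at Load.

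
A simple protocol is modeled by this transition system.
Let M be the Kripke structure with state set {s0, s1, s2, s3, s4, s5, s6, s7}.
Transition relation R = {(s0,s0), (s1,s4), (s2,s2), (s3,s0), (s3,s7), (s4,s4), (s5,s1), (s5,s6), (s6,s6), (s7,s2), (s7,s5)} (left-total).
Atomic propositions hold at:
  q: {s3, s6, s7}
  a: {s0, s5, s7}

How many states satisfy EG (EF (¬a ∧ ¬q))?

Sat(¬a) = {s1, s2, s3, s4, s6}
Sat(¬q) = {s0, s1, s2, s4, s5}
Sat(¬a ∧ ¬q) = {s1, s2, s4}
EF (¬a ∧ ¬q): least fixpoint, start Z0 = {s1, s2, s4}, add states with some successor in Z. Z1 = {s1, s2, s4, s5, s7}; Z2 = {s1, s2, s3, s4, s5, s7}; fixed.
Sat(EF (¬a ∧ ¬q)) = {s1, s2, s3, s4, s5, s7}
EG (EF (¬a ∧ ¬q)): greatest fixpoint, start Z0 = {s1, s2, s3, s4, s5, s7}, keep only states in Sat with some successor in Z. Already a fixed point.
Sat(EG (EF (¬a ∧ ¬q))) = {s1, s2, s3, s4, s5, s7}
|Sat(EG (EF (¬a ∧ ¬q)))| = |{s1, s2, s3, s4, s5, s7}| = 6.

6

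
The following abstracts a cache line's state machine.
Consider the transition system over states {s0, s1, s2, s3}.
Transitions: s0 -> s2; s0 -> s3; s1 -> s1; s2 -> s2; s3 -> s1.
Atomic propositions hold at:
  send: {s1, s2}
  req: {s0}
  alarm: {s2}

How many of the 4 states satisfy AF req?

AF req: least fixpoint, start Z0 = {s0}, add states with every successor in Z. Already a fixed point.
Sat(AF req) = {s0}
|Sat(AF req)| = |{s0}| = 1.

1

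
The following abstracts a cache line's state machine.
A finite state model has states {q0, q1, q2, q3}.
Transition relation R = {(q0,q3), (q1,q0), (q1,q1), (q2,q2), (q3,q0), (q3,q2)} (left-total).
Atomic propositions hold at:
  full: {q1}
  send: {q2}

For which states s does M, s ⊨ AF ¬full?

{q0, q2, q3}

Sat(¬full) = {q0, q2, q3}
AF ¬full: least fixpoint, start Z0 = {q0, q2, q3}, add states with every successor in Z. Already a fixed point.
Sat(AF ¬full) = {q0, q2, q3}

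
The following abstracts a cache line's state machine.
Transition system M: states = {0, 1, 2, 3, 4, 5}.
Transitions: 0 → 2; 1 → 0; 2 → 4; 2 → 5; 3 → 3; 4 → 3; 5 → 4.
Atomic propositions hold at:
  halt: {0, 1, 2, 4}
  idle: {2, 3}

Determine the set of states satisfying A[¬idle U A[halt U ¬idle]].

Sat(¬idle) = {0, 1, 4, 5}
A[halt U ¬idle]: least fixpoint, start Z0 = Sat(¬idle) = {0, 1, 4, 5}, add states in Sat(halt) with every successor in Z. Z1 = {0, 1, 2, 4, 5}; fixed.
Sat(A[halt U ¬idle]) = {0, 1, 2, 4, 5}
A[¬idle U A[halt U ¬idle]]: least fixpoint, start Z0 = Sat(A[halt U ¬idle]) = {0, 1, 2, 4, 5}, add states in Sat(¬idle) with every successor in Z. Already a fixed point.
Sat(A[¬idle U A[halt U ¬idle]]) = {0, 1, 2, 4, 5}

{0, 1, 2, 4, 5}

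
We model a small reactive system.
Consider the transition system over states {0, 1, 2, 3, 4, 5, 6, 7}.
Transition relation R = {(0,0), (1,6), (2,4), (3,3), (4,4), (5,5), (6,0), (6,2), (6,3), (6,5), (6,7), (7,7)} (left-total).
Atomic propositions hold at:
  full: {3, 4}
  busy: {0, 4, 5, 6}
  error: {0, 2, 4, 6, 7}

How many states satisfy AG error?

4

AG error: greatest fixpoint, start Z0 = {0, 2, 4, 6, 7}, keep only states in Sat with every successor in Z. Z1 = {0, 2, 4, 7}; fixed.
Sat(AG error) = {0, 2, 4, 7}
|Sat(AG error)| = |{0, 2, 4, 7}| = 4.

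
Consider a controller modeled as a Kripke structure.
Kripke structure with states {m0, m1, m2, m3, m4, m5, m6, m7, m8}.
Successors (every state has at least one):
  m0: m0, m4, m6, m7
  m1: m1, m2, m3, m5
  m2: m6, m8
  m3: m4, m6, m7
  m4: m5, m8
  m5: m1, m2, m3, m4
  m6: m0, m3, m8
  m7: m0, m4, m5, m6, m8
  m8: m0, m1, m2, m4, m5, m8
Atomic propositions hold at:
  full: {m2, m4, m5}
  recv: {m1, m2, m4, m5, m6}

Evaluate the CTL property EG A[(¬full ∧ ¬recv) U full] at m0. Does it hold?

No

Sat(¬full) = {m0, m1, m3, m6, m7, m8}
Sat(¬recv) = {m0, m3, m7, m8}
Sat(¬full ∧ ¬recv) = {m0, m3, m7, m8}
A[(¬full ∧ ¬recv) U full]: least fixpoint, start Z0 = Sat(full) = {m2, m4, m5}, add states in Sat(¬full ∧ ¬recv) with every successor in Z. Already a fixed point.
Sat(A[(¬full ∧ ¬recv) U full]) = {m2, m4, m5}
EG A[(¬full ∧ ¬recv) U full]: greatest fixpoint, start Z0 = {m2, m4, m5}, keep only states in Sat with some successor in Z. Z1 = {m4, m5}; fixed.
Sat(EG A[(¬full ∧ ¬recv) U full]) = {m4, m5}
m0 ∉ Sat(EG A[(¬full ∧ ¬recv) U full]) = {m4, m5}, so the formula does not hold at m0.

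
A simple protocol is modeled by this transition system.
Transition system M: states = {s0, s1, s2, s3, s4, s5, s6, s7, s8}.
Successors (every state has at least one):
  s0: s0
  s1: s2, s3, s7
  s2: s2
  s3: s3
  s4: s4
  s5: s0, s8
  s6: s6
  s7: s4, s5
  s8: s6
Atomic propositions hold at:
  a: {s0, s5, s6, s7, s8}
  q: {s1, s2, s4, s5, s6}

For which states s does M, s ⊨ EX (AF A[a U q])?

A[a U q]: least fixpoint, start Z0 = Sat(q) = {s1, s2, s4, s5, s6}, add states in Sat(a) with every successor in Z. Z1 = {s1, s2, s4, s5, s6, s7, s8}; fixed.
Sat(A[a U q]) = {s1, s2, s4, s5, s6, s7, s8}
AF A[a U q]: least fixpoint, start Z0 = {s1, s2, s4, s5, s6, s7, s8}, add states with every successor in Z. Already a fixed point.
Sat(AF A[a U q]) = {s1, s2, s4, s5, s6, s7, s8}
Sat(EX (AF A[a U q])) = {s : some successor in {s1, s2, s4, s5, s6, s7, s8}} = {s1, s2, s4, s5, s6, s7, s8}

{s1, s2, s4, s5, s6, s7, s8}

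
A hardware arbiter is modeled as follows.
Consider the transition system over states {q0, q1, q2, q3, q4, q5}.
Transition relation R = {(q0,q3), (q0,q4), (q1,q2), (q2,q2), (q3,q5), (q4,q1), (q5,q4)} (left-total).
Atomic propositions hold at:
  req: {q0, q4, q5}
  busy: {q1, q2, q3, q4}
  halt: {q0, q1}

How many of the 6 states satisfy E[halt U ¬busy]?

2

Sat(¬busy) = {q0, q5}
E[halt U ¬busy]: least fixpoint, start Z0 = Sat(¬busy) = {q0, q5}, add states in Sat(halt) with some successor in Z. Already a fixed point.
Sat(E[halt U ¬busy]) = {q0, q5}
|Sat(E[halt U ¬busy])| = |{q0, q5}| = 2.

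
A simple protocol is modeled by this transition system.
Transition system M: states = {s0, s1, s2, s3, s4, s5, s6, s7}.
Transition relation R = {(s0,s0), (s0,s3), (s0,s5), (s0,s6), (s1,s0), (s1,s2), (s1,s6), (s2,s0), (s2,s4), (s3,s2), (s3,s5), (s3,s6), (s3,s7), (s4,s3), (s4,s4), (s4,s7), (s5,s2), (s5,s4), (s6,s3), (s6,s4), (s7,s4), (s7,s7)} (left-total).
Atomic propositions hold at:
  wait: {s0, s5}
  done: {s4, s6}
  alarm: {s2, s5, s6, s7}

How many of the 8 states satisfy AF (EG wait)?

EG wait: greatest fixpoint, start Z0 = {s0, s5}, keep only states in Sat with some successor in Z. Z1 = {s0}; fixed.
Sat(EG wait) = {s0}
AF (EG wait): least fixpoint, start Z0 = {s0}, add states with every successor in Z. Already a fixed point.
Sat(AF (EG wait)) = {s0}
|Sat(AF (EG wait))| = |{s0}| = 1.

1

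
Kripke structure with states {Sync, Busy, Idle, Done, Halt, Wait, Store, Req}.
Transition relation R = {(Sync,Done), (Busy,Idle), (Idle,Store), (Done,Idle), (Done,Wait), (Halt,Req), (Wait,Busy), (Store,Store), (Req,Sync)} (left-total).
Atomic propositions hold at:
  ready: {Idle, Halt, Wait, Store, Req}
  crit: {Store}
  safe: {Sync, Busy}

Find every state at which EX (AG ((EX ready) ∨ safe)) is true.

Sat(EX ready) = {s : some successor in {Idle, Halt, Wait, Store, Req}} = {Busy, Idle, Done, Halt, Store}
Sat((EX ready) ∨ safe) = {Sync, Busy, Idle, Done, Halt, Store}
AG ((EX ready) ∨ safe): greatest fixpoint, start Z0 = {Sync, Busy, Idle, Done, Halt, Store}, keep only states in Sat with every successor in Z. Z1 = {Sync, Busy, Idle, Store}; Z2 = {Busy, Idle, Store}; fixed.
Sat(AG ((EX ready) ∨ safe)) = {Busy, Idle, Store}
Sat(EX (AG ((EX ready) ∨ safe))) = {s : some successor in {Busy, Idle, Store}} = {Busy, Idle, Done, Wait, Store}

{Busy, Idle, Done, Wait, Store}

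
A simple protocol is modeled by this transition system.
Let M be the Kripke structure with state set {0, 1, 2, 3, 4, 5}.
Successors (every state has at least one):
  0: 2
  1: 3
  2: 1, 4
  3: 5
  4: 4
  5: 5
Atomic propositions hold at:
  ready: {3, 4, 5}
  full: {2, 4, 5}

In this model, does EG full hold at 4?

EG full: greatest fixpoint, start Z0 = {2, 4, 5}, keep only states in Sat with some successor in Z. Already a fixed point.
Sat(EG full) = {2, 4, 5}
4 ∈ Sat(EG full) = {2, 4, 5}, so the formula holds at 4.

Yes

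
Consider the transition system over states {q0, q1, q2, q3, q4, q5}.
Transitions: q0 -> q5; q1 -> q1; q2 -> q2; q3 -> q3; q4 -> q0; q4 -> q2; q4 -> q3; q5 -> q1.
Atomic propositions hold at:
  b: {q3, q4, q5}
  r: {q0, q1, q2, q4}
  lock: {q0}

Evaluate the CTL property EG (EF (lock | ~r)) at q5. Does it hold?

Sat(~r) = {q3, q5}
Sat(lock | ~r) = {q0, q3, q5}
EF (lock | ~r): least fixpoint, start Z0 = {q0, q3, q5}, add states with some successor in Z. Z1 = {q0, q3, q4, q5}; fixed.
Sat(EF (lock | ~r)) = {q0, q3, q4, q5}
EG (EF (lock | ~r)): greatest fixpoint, start Z0 = {q0, q3, q4, q5}, keep only states in Sat with some successor in Z. Z1 = {q0, q3, q4}; Z2 = {q3, q4}; fixed.
Sat(EG (EF (lock | ~r))) = {q3, q4}
q5 ∉ Sat(EG (EF (lock | ~r))) = {q3, q4}, so the formula does not hold at q5.

No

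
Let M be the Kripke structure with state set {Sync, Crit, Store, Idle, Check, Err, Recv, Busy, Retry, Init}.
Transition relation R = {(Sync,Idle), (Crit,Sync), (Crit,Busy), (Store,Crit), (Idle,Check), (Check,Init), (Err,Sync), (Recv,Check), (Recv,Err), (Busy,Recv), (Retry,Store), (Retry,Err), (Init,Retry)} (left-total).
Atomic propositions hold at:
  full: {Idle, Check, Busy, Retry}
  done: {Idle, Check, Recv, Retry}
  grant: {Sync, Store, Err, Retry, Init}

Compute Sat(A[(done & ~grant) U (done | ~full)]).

Sat(~grant) = {Crit, Idle, Check, Recv, Busy}
Sat(done & ~grant) = {Idle, Check, Recv}
Sat(~full) = {Sync, Crit, Store, Err, Recv, Init}
Sat(done | ~full) = {Sync, Crit, Store, Idle, Check, Err, Recv, Retry, Init}
A[(done & ~grant) U (done | ~full)]: least fixpoint, start Z0 = Sat((done | ~full)) = {Sync, Crit, Store, Idle, Check, Err, Recv, Retry, Init}, add states in Sat(done & ~grant) with every successor in Z. Already a fixed point.
Sat(A[(done & ~grant) U (done | ~full)]) = {Sync, Crit, Store, Idle, Check, Err, Recv, Retry, Init}

{Sync, Crit, Store, Idle, Check, Err, Recv, Retry, Init}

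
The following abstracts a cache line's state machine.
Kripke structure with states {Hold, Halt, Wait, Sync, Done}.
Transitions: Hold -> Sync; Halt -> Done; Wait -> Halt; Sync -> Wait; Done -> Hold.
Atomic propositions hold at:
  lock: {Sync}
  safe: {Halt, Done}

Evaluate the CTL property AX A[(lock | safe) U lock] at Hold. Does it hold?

Sat(lock | safe) = {Halt, Sync, Done}
A[(lock | safe) U lock]: least fixpoint, start Z0 = Sat(lock) = {Sync}, add states in Sat(lock | safe) with every successor in Z. Already a fixed point.
Sat(A[(lock | safe) U lock]) = {Sync}
Sat(AX A[(lock | safe) U lock]) = {s : every successor in {Sync}} = {Hold}
Hold ∈ Sat(AX A[(lock | safe) U lock]) = {Hold}, so the formula holds at Hold.

Yes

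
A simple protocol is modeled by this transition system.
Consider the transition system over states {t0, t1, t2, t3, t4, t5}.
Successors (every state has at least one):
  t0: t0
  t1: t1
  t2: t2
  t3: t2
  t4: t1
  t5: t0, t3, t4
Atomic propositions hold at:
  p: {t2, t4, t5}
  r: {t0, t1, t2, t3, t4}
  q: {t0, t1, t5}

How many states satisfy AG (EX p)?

Sat(EX p) = {s : some successor in {t2, t4, t5}} = {t2, t3, t5}
AG (EX p): greatest fixpoint, start Z0 = {t2, t3, t5}, keep only states in Sat with every successor in Z. Z1 = {t2, t3}; fixed.
Sat(AG (EX p)) = {t2, t3}
|Sat(AG (EX p))| = |{t2, t3}| = 2.

2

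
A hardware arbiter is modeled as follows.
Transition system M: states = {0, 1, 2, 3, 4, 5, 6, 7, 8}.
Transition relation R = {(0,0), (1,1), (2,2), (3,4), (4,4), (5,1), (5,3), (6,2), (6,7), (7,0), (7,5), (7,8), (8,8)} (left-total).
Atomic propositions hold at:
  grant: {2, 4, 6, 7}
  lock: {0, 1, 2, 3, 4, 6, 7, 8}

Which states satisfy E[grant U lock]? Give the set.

E[grant U lock]: least fixpoint, start Z0 = Sat(lock) = {0, 1, 2, 3, 4, 6, 7, 8}, add states in Sat(grant) with some successor in Z. Already a fixed point.
Sat(E[grant U lock]) = {0, 1, 2, 3, 4, 6, 7, 8}

{0, 1, 2, 3, 4, 6, 7, 8}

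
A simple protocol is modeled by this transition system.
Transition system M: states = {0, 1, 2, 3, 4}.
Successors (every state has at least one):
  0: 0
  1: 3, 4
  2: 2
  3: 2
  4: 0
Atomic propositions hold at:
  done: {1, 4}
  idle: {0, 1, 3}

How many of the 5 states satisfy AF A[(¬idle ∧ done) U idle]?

Sat(¬idle) = {2, 4}
Sat(¬idle ∧ done) = {4}
A[(¬idle ∧ done) U idle]: least fixpoint, start Z0 = Sat(idle) = {0, 1, 3}, add states in Sat(¬idle ∧ done) with every successor in Z. Z1 = {0, 1, 3, 4}; fixed.
Sat(A[(¬idle ∧ done) U idle]) = {0, 1, 3, 4}
AF A[(¬idle ∧ done) U idle]: least fixpoint, start Z0 = {0, 1, 3, 4}, add states with every successor in Z. Already a fixed point.
Sat(AF A[(¬idle ∧ done) U idle]) = {0, 1, 3, 4}
|Sat(AF A[(¬idle ∧ done) U idle])| = |{0, 1, 3, 4}| = 4.

4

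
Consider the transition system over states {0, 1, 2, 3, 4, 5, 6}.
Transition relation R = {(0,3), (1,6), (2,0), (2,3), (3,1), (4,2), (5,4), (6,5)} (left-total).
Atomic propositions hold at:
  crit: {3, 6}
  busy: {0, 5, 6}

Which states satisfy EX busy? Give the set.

{1, 2, 6}

Sat(EX busy) = {s : some successor in {0, 5, 6}} = {1, 2, 6}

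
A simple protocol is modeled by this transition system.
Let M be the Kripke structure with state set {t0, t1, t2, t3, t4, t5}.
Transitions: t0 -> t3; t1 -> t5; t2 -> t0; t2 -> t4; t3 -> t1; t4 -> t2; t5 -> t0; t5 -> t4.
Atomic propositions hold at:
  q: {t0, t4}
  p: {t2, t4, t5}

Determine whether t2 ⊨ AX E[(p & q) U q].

Sat(p & q) = {t4}
E[(p & q) U q]: least fixpoint, start Z0 = Sat(q) = {t0, t4}, add states in Sat(p & q) with some successor in Z. Already a fixed point.
Sat(E[(p & q) U q]) = {t0, t4}
Sat(AX E[(p & q) U q]) = {s : every successor in {t0, t4}} = {t2, t5}
t2 ∈ Sat(AX E[(p & q) U q]) = {t2, t5}, so the formula holds at t2.

Yes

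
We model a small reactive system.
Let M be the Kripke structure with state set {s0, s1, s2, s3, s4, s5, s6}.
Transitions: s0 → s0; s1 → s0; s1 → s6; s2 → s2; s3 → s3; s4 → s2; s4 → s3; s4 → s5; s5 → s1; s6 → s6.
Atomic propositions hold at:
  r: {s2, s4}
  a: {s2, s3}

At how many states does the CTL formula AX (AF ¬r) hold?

Sat(¬r) = {s0, s1, s3, s5, s6}
AF ¬r: least fixpoint, start Z0 = {s0, s1, s3, s5, s6}, add states with every successor in Z. Already a fixed point.
Sat(AF ¬r) = {s0, s1, s3, s5, s6}
Sat(AX (AF ¬r)) = {s : every successor in {s0, s1, s3, s5, s6}} = {s0, s1, s3, s5, s6}
|Sat(AX (AF ¬r))| = |{s0, s1, s3, s5, s6}| = 5.

5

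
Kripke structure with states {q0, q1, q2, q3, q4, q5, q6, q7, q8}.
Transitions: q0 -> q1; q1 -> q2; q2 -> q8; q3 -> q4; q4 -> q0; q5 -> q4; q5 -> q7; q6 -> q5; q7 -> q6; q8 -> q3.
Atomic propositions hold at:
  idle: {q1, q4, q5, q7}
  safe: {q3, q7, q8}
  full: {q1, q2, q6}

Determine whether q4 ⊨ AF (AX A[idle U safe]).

Yes

A[idle U safe]: least fixpoint, start Z0 = Sat(safe) = {q3, q7, q8}, add states in Sat(idle) with every successor in Z. Already a fixed point.
Sat(A[idle U safe]) = {q3, q7, q8}
Sat(AX A[idle U safe]) = {s : every successor in {q3, q7, q8}} = {q2, q8}
AF (AX A[idle U safe]): least fixpoint, start Z0 = {q2, q8}, add states with every successor in Z. Z1 = {q1, q2, q8}; Z2 = {q0, q1, q2, q8}; Z3 = {q0, q1, q2, q4, q8}; Z4 = {q0, q1, q2, q3, q4, q8}; fixed.
Sat(AF (AX A[idle U safe])) = {q0, q1, q2, q3, q4, q8}
q4 ∈ Sat(AF (AX A[idle U safe])) = {q0, q1, q2, q3, q4, q8}, so the formula holds at q4.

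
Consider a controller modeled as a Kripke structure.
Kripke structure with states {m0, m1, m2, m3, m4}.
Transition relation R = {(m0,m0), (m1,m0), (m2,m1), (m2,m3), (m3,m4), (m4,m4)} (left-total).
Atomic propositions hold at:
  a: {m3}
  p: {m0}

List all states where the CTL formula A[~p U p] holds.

{m0, m1}

Sat(~p) = {m1, m2, m3, m4}
A[~p U p]: least fixpoint, start Z0 = Sat(p) = {m0}, add states in Sat(~p) with every successor in Z. Z1 = {m0, m1}; fixed.
Sat(A[~p U p]) = {m0, m1}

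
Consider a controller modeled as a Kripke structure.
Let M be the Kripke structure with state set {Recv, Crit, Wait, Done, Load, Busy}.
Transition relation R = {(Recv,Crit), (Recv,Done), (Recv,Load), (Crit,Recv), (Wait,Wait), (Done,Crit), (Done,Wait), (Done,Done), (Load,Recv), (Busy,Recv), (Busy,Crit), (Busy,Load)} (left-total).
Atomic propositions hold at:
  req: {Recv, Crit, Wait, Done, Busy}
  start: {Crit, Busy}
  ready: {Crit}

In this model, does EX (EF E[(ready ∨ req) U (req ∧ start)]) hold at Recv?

Sat(ready ∨ req) = {Recv, Crit, Wait, Done, Busy}
Sat(req ∧ start) = {Crit, Busy}
E[(ready ∨ req) U (req ∧ start)]: least fixpoint, start Z0 = Sat((req ∧ start)) = {Crit, Busy}, add states in Sat(ready ∨ req) with some successor in Z. Z1 = {Recv, Crit, Done, Busy}; fixed.
Sat(E[(ready ∨ req) U (req ∧ start)]) = {Recv, Crit, Done, Busy}
EF E[(ready ∨ req) U (req ∧ start)]: least fixpoint, start Z0 = {Recv, Crit, Done, Busy}, add states with some successor in Z. Z1 = {Recv, Crit, Done, Load, Busy}; fixed.
Sat(EF E[(ready ∨ req) U (req ∧ start)]) = {Recv, Crit, Done, Load, Busy}
Sat(EX (EF E[(ready ∨ req) U (req ∧ start)])) = {s : some successor in {Recv, Crit, Done, Load, Busy}} = {Recv, Crit, Done, Load, Busy}
Recv ∈ Sat(EX (EF E[(ready ∨ req) U (req ∧ start)])) = {Recv, Crit, Done, Load, Busy}, so the formula holds at Recv.

Yes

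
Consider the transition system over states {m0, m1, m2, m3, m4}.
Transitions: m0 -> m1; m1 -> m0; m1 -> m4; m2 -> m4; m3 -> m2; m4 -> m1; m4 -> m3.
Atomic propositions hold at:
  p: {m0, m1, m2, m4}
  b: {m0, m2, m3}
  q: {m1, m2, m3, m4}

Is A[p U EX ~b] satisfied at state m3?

Sat(~b) = {m1, m4}
Sat(EX ~b) = {s : some successor in {m1, m4}} = {m0, m1, m2, m4}
A[p U EX ~b]: least fixpoint, start Z0 = Sat(EX ~b) = {m0, m1, m2, m4}, add states in Sat(p) with every successor in Z. Already a fixed point.
Sat(A[p U EX ~b]) = {m0, m1, m2, m4}
m3 ∉ Sat(A[p U EX ~b]) = {m0, m1, m2, m4}, so the formula does not hold at m3.

No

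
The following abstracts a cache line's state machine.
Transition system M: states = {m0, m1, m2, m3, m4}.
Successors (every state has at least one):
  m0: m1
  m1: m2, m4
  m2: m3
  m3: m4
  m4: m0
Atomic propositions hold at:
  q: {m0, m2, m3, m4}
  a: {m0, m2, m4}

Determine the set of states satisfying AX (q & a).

{m1, m3, m4}

Sat(q & a) = {m0, m2, m4}
Sat(AX (q & a)) = {s : every successor in {m0, m2, m4}} = {m1, m3, m4}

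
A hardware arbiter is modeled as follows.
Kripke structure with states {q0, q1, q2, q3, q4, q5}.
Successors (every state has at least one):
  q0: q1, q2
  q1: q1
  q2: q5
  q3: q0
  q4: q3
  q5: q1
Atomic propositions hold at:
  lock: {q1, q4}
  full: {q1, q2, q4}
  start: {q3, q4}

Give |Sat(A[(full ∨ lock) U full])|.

3

Sat(full ∨ lock) = {q1, q2, q4}
A[(full ∨ lock) U full]: least fixpoint, start Z0 = Sat(full) = {q1, q2, q4}, add states in Sat(full ∨ lock) with every successor in Z. Already a fixed point.
Sat(A[(full ∨ lock) U full]) = {q1, q2, q4}
|Sat(A[(full ∨ lock) U full])| = |{q1, q2, q4}| = 3.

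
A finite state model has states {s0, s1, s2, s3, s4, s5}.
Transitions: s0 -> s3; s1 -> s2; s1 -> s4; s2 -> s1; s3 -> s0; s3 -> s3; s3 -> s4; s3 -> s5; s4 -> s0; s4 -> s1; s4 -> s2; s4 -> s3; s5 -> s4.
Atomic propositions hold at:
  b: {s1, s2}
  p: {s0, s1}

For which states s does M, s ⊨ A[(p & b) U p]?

{s0, s1}

Sat(p & b) = {s1}
A[(p & b) U p]: least fixpoint, start Z0 = Sat(p) = {s0, s1}, add states in Sat(p & b) with every successor in Z. Already a fixed point.
Sat(A[(p & b) U p]) = {s0, s1}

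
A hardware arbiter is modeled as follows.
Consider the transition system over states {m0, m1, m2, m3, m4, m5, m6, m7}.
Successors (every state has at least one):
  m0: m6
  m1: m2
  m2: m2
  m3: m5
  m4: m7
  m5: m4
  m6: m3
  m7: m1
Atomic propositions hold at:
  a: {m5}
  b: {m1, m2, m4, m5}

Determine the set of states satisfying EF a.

EF a: least fixpoint, start Z0 = {m5}, add states with some successor in Z. Z1 = {m3, m5}; Z2 = {m3, m5, m6}; Z3 = {m0, m3, m5, m6}; fixed.
Sat(EF a) = {m0, m3, m5, m6}

{m0, m3, m5, m6}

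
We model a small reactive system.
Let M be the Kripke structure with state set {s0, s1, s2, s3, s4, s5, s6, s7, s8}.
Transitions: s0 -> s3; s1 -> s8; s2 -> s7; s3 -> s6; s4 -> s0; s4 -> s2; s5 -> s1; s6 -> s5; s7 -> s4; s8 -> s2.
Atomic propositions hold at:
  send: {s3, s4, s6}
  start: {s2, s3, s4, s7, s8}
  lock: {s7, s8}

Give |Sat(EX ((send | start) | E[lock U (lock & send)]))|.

7

Sat(send | start) = {s2, s3, s4, s6, s7, s8}
Sat(lock & send) = ∅
E[lock U (lock & send)]: least fixpoint, start Z0 = Sat((lock & send)) = ∅, add states in Sat(lock) with some successor in Z. Already a fixed point.
Sat(E[lock U (lock & send)]) = ∅
Sat((send | start) | E[lock U (lock & send)]) = {s2, s3, s4, s6, s7, s8}
Sat(EX ((send | start) | E[lock U (lock & send)])) = {s : some successor in {s2, s3, s4, s6, s7, s8}} = {s0, s1, s2, s3, s4, s7, s8}
|Sat(EX ((send | start) | E[lock U (lock & send)]))| = |{s0, s1, s2, s3, s4, s7, s8}| = 7.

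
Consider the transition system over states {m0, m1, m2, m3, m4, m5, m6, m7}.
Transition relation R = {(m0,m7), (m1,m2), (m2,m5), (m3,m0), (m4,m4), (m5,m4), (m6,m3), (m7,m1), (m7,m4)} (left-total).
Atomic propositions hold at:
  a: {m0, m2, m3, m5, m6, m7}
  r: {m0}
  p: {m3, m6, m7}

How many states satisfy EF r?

3

EF r: least fixpoint, start Z0 = {m0}, add states with some successor in Z. Z1 = {m0, m3}; Z2 = {m0, m3, m6}; fixed.
Sat(EF r) = {m0, m3, m6}
|Sat(EF r)| = |{m0, m3, m6}| = 3.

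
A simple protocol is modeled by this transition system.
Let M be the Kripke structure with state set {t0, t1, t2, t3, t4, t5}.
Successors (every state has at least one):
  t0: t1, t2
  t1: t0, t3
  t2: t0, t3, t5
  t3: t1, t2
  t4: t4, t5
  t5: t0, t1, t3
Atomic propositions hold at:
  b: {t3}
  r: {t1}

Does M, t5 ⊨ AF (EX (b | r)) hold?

Sat(b | r) = {t1, t3}
Sat(EX (b | r)) = {s : some successor in {t1, t3}} = {t0, t1, t2, t3, t5}
AF (EX (b | r)): least fixpoint, start Z0 = {t0, t1, t2, t3, t5}, add states with every successor in Z. Already a fixed point.
Sat(AF (EX (b | r))) = {t0, t1, t2, t3, t5}
t5 ∈ Sat(AF (EX (b | r))) = {t0, t1, t2, t3, t5}, so the formula holds at t5.

Yes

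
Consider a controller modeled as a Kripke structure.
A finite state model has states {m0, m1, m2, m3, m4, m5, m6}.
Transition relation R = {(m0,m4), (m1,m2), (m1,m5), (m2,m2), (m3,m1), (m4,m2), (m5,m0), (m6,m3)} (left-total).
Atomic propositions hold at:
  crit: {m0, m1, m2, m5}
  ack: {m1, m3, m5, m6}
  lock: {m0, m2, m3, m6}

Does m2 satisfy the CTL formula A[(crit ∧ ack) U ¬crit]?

No

Sat(crit ∧ ack) = {m1, m5}
Sat(¬crit) = {m3, m4, m6}
A[(crit ∧ ack) U ¬crit]: least fixpoint, start Z0 = Sat(¬crit) = {m3, m4, m6}, add states in Sat(crit ∧ ack) with every successor in Z. Already a fixed point.
Sat(A[(crit ∧ ack) U ¬crit]) = {m3, m4, m6}
m2 ∉ Sat(A[(crit ∧ ack) U ¬crit]) = {m3, m4, m6}, so the formula does not hold at m2.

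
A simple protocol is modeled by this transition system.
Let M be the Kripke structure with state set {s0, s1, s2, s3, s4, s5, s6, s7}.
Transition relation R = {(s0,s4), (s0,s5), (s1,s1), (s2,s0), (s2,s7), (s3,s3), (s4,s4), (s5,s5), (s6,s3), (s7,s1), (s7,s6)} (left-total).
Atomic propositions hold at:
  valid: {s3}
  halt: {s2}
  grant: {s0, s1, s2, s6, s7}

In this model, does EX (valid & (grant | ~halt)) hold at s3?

Sat(~halt) = {s0, s1, s3, s4, s5, s6, s7}
Sat(grant | ~halt) = {s0, s1, s2, s3, s4, s5, s6, s7}
Sat(valid & (grant | ~halt)) = {s3}
Sat(EX (valid & (grant | ~halt))) = {s : some successor in {s3}} = {s3, s6}
s3 ∈ Sat(EX (valid & (grant | ~halt))) = {s3, s6}, so the formula holds at s3.

Yes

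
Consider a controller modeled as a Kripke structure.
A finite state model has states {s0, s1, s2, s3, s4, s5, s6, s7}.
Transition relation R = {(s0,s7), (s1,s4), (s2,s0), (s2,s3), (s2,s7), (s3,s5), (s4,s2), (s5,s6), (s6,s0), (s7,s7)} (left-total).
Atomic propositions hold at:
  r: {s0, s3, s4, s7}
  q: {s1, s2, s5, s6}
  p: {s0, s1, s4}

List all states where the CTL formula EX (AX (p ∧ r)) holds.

Sat(p ∧ r) = {s0, s4}
Sat(AX (p ∧ r)) = {s : every successor in {s0, s4}} = {s1, s6}
Sat(EX (AX (p ∧ r))) = {s : some successor in {s1, s6}} = {s5}

{s5}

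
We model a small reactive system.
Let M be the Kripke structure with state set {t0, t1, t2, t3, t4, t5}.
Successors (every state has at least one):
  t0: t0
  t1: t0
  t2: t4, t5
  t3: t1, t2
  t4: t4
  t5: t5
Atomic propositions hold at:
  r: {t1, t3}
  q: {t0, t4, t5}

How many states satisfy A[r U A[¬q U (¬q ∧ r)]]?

2

Sat(¬q) = {t1, t2, t3}
Sat(¬q ∧ r) = {t1, t3}
A[¬q U (¬q ∧ r)]: least fixpoint, start Z0 = Sat((¬q ∧ r)) = {t1, t3}, add states in Sat(¬q) with every successor in Z. Already a fixed point.
Sat(A[¬q U (¬q ∧ r)]) = {t1, t3}
A[r U A[¬q U (¬q ∧ r)]]: least fixpoint, start Z0 = Sat(A[¬q U (¬q ∧ r)]) = {t1, t3}, add states in Sat(r) with every successor in Z. Already a fixed point.
Sat(A[r U A[¬q U (¬q ∧ r)]]) = {t1, t3}
|Sat(A[r U A[¬q U (¬q ∧ r)]])| = |{t1, t3}| = 2.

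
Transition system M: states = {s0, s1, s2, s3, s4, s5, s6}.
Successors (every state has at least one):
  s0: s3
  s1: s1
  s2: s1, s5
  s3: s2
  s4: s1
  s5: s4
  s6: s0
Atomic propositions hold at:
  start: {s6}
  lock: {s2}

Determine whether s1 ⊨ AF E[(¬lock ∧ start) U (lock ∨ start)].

Sat(¬lock) = {s0, s1, s3, s4, s5, s6}
Sat(¬lock ∧ start) = {s6}
Sat(lock ∨ start) = {s2, s6}
E[(¬lock ∧ start) U (lock ∨ start)]: least fixpoint, start Z0 = Sat((lock ∨ start)) = {s2, s6}, add states in Sat(¬lock ∧ start) with some successor in Z. Already a fixed point.
Sat(E[(¬lock ∧ start) U (lock ∨ start)]) = {s2, s6}
AF E[(¬lock ∧ start) U (lock ∨ start)]: least fixpoint, start Z0 = {s2, s6}, add states with every successor in Z. Z1 = {s2, s3, s6}; Z2 = {s0, s2, s3, s6}; fixed.
Sat(AF E[(¬lock ∧ start) U (lock ∨ start)]) = {s0, s2, s3, s6}
s1 ∉ Sat(AF E[(¬lock ∧ start) U (lock ∨ start)]) = {s0, s2, s3, s6}, so the formula does not hold at s1.

No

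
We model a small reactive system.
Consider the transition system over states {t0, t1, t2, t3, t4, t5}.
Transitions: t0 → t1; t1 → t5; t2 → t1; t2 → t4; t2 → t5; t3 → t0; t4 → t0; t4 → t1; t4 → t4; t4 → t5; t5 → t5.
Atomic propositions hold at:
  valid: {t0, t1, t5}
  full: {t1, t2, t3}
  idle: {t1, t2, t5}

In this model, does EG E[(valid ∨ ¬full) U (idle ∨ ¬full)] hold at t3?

No

Sat(¬full) = {t0, t4, t5}
Sat(valid ∨ ¬full) = {t0, t1, t4, t5}
Sat(idle ∨ ¬full) = {t0, t1, t2, t4, t5}
E[(valid ∨ ¬full) U (idle ∨ ¬full)]: least fixpoint, start Z0 = Sat((idle ∨ ¬full)) = {t0, t1, t2, t4, t5}, add states in Sat(valid ∨ ¬full) with some successor in Z. Already a fixed point.
Sat(E[(valid ∨ ¬full) U (idle ∨ ¬full)]) = {t0, t1, t2, t4, t5}
EG E[(valid ∨ ¬full) U (idle ∨ ¬full)]: greatest fixpoint, start Z0 = {t0, t1, t2, t4, t5}, keep only states in Sat with some successor in Z. Already a fixed point.
Sat(EG E[(valid ∨ ¬full) U (idle ∨ ¬full)]) = {t0, t1, t2, t4, t5}
t3 ∉ Sat(EG E[(valid ∨ ¬full) U (idle ∨ ¬full)]) = {t0, t1, t2, t4, t5}, so the formula does not hold at t3.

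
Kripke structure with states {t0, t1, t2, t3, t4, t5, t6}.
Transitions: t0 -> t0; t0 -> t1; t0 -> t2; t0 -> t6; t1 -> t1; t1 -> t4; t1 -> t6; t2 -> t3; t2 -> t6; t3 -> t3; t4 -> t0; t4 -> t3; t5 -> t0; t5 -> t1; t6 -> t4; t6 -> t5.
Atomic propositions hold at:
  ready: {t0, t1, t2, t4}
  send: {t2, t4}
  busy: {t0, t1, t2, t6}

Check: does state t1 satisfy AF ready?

AF ready: least fixpoint, start Z0 = {t0, t1, t2, t4}, add states with every successor in Z. Z1 = {t0, t1, t2, t4, t5}; Z2 = {t0, t1, t2, t4, t5, t6}; fixed.
Sat(AF ready) = {t0, t1, t2, t4, t5, t6}
t1 ∈ Sat(AF ready) = {t0, t1, t2, t4, t5, t6}, so the formula holds at t1.

Yes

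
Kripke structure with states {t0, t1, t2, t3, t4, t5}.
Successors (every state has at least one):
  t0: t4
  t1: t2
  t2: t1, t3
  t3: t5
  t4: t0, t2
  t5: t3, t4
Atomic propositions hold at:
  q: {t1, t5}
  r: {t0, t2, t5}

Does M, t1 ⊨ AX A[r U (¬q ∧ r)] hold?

Yes

Sat(¬q) = {t0, t2, t3, t4}
Sat(¬q ∧ r) = {t0, t2}
A[r U (¬q ∧ r)]: least fixpoint, start Z0 = Sat((¬q ∧ r)) = {t0, t2}, add states in Sat(r) with every successor in Z. Already a fixed point.
Sat(A[r U (¬q ∧ r)]) = {t0, t2}
Sat(AX A[r U (¬q ∧ r)]) = {s : every successor in {t0, t2}} = {t1, t4}
t1 ∈ Sat(AX A[r U (¬q ∧ r)]) = {t1, t4}, so the formula holds at t1.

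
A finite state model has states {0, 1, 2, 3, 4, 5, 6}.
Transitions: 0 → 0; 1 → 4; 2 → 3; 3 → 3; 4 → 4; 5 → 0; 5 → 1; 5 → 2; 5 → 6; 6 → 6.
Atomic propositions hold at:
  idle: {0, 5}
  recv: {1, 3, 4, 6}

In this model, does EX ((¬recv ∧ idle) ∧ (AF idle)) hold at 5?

Yes

Sat(¬recv) = {0, 2, 5}
Sat(¬recv ∧ idle) = {0, 5}
AF idle: least fixpoint, start Z0 = {0, 5}, add states with every successor in Z. Already a fixed point.
Sat(AF idle) = {0, 5}
Sat((¬recv ∧ idle) ∧ (AF idle)) = {0, 5}
Sat(EX ((¬recv ∧ idle) ∧ (AF idle))) = {s : some successor in {0, 5}} = {0, 5}
5 ∈ Sat(EX ((¬recv ∧ idle) ∧ (AF idle))) = {0, 5}, so the formula holds at 5.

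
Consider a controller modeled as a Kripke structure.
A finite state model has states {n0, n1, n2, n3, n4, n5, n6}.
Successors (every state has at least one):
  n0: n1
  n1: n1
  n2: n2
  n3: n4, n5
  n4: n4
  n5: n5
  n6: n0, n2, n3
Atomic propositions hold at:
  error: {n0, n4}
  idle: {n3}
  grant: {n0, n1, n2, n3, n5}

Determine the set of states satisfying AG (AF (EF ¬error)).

Sat(¬error) = {n1, n2, n3, n5, n6}
EF ¬error: least fixpoint, start Z0 = {n1, n2, n3, n5, n6}, add states with some successor in Z. Z1 = {n0, n1, n2, n3, n5, n6}; fixed.
Sat(EF ¬error) = {n0, n1, n2, n3, n5, n6}
AF (EF ¬error): least fixpoint, start Z0 = {n0, n1, n2, n3, n5, n6}, add states with every successor in Z. Already a fixed point.
Sat(AF (EF ¬error)) = {n0, n1, n2, n3, n5, n6}
AG (AF (EF ¬error)): greatest fixpoint, start Z0 = {n0, n1, n2, n3, n5, n6}, keep only states in Sat with every successor in Z. Z1 = {n0, n1, n2, n5, n6}; Z2 = {n0, n1, n2, n5}; fixed.
Sat(AG (AF (EF ¬error))) = {n0, n1, n2, n5}

{n0, n1, n2, n5}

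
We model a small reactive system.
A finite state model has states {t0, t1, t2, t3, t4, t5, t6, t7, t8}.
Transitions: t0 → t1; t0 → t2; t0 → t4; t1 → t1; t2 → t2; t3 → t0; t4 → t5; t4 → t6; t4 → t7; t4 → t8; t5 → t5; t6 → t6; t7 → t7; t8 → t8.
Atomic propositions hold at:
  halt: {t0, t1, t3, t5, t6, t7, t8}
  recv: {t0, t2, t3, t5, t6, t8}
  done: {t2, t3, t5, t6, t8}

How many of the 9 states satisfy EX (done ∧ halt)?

4

Sat(done ∧ halt) = {t3, t5, t6, t8}
Sat(EX (done ∧ halt)) = {s : some successor in {t3, t5, t6, t8}} = {t4, t5, t6, t8}
|Sat(EX (done ∧ halt))| = |{t4, t5, t6, t8}| = 4.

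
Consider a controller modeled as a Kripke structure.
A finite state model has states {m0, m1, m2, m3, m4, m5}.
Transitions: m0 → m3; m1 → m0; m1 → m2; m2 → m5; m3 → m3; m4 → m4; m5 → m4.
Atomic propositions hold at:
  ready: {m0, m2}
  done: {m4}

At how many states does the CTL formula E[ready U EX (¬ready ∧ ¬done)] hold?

Sat(¬ready) = {m1, m3, m4, m5}
Sat(¬done) = {m0, m1, m2, m3, m5}
Sat(¬ready ∧ ¬done) = {m1, m3, m5}
Sat(EX (¬ready ∧ ¬done)) = {s : some successor in {m1, m3, m5}} = {m0, m2, m3}
E[ready U EX (¬ready ∧ ¬done)]: least fixpoint, start Z0 = Sat(EX (¬ready ∧ ¬done)) = {m0, m2, m3}, add states in Sat(ready) with some successor in Z. Already a fixed point.
Sat(E[ready U EX (¬ready ∧ ¬done)]) = {m0, m2, m3}
|Sat(E[ready U EX (¬ready ∧ ¬done)])| = |{m0, m2, m3}| = 3.

3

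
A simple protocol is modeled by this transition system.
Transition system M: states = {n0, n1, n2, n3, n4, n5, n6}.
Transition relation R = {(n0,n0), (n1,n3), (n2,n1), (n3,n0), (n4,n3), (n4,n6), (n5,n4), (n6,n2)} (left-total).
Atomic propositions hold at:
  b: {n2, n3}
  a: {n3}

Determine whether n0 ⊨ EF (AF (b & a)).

No

Sat(b & a) = {n3}
AF (b & a): least fixpoint, start Z0 = {n3}, add states with every successor in Z. Z1 = {n1, n3}; Z2 = {n1, n2, n3}; Z3 = {n1, n2, n3, n6}; Z4 = {n1, n2, n3, n4, n6}; Z5 = {n1, n2, n3, n4, n5, n6}; fixed.
Sat(AF (b & a)) = {n1, n2, n3, n4, n5, n6}
EF (AF (b & a)): least fixpoint, start Z0 = {n1, n2, n3, n4, n5, n6}, add states with some successor in Z. Already a fixed point.
Sat(EF (AF (b & a))) = {n1, n2, n3, n4, n5, n6}
n0 ∉ Sat(EF (AF (b & a))) = {n1, n2, n3, n4, n5, n6}, so the formula does not hold at n0.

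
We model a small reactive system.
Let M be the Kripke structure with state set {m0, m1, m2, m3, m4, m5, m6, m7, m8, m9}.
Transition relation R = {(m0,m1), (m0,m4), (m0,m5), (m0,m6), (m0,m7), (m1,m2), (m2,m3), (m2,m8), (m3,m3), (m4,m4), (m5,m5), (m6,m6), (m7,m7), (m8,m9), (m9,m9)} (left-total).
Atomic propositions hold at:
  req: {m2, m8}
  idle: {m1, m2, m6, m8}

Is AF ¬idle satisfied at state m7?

Sat(¬idle) = {m0, m3, m4, m5, m7, m9}
AF ¬idle: least fixpoint, start Z0 = {m0, m3, m4, m5, m7, m9}, add states with every successor in Z. Z1 = {m0, m3, m4, m5, m7, m8, m9}; Z2 = {m0, m2, m3, m4, m5, m7, m8, m9}; Z3 = {m0, m1, m2, m3, m4, m5, m7, m8, m9}; fixed.
Sat(AF ¬idle) = {m0, m1, m2, m3, m4, m5, m7, m8, m9}
m7 ∈ Sat(AF ¬idle) = {m0, m1, m2, m3, m4, m5, m7, m8, m9}, so the formula holds at m7.

Yes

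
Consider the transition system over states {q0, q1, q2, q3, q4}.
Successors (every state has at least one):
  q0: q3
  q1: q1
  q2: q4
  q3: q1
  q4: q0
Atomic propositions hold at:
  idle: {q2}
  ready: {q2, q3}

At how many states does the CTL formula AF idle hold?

1

AF idle: least fixpoint, start Z0 = {q2}, add states with every successor in Z. Already a fixed point.
Sat(AF idle) = {q2}
|Sat(AF idle)| = |{q2}| = 1.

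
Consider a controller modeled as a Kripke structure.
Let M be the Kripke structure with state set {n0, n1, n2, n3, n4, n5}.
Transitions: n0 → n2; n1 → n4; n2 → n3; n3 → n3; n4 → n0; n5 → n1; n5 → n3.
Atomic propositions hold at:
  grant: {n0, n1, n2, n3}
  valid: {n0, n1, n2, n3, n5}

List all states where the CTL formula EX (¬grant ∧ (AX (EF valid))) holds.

{n1}

Sat(¬grant) = {n4, n5}
EF valid: least fixpoint, start Z0 = {n0, n1, n2, n3, n5}, add states with some successor in Z. Z1 = {n0, n1, n2, n3, n4, n5}; fixed.
Sat(EF valid) = {n0, n1, n2, n3, n4, n5}
Sat(AX (EF valid)) = {s : every successor in {n0, n1, n2, n3, n4, n5}} = {n0, n1, n2, n3, n4, n5}
Sat(¬grant ∧ (AX (EF valid))) = {n4, n5}
Sat(EX (¬grant ∧ (AX (EF valid)))) = {s : some successor in {n4, n5}} = {n1}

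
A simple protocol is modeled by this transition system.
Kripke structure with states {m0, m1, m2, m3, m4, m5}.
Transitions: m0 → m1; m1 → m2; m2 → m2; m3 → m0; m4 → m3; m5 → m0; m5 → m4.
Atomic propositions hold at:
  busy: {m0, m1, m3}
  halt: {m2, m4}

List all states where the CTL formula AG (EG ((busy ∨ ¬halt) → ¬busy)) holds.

{m2}

Sat(¬halt) = {m0, m1, m3, m5}
Sat(busy ∨ ¬halt) = {m0, m1, m3, m5}
Sat(¬busy) = {m2, m4, m5}
Sat((busy ∨ ¬halt) → ¬busy) = {m2, m4, m5}
EG ((busy ∨ ¬halt) → ¬busy): greatest fixpoint, start Z0 = {m2, m4, m5}, keep only states in Sat with some successor in Z. Z1 = {m2, m5}; Z2 = {m2}; fixed.
Sat(EG ((busy ∨ ¬halt) → ¬busy)) = {m2}
AG (EG ((busy ∨ ¬halt) → ¬busy)): greatest fixpoint, start Z0 = {m2}, keep only states in Sat with every successor in Z. Already a fixed point.
Sat(AG (EG ((busy ∨ ¬halt) → ¬busy))) = {m2}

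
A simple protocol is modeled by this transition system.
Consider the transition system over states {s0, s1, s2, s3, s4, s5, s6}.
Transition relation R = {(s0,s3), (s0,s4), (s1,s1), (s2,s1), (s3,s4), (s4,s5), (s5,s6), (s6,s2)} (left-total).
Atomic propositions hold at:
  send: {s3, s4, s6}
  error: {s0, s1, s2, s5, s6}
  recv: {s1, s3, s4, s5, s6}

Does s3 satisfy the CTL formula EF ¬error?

Sat(¬error) = {s3, s4}
EF ¬error: least fixpoint, start Z0 = {s3, s4}, add states with some successor in Z. Z1 = {s0, s3, s4}; fixed.
Sat(EF ¬error) = {s0, s3, s4}
s3 ∈ Sat(EF ¬error) = {s0, s3, s4}, so the formula holds at s3.

Yes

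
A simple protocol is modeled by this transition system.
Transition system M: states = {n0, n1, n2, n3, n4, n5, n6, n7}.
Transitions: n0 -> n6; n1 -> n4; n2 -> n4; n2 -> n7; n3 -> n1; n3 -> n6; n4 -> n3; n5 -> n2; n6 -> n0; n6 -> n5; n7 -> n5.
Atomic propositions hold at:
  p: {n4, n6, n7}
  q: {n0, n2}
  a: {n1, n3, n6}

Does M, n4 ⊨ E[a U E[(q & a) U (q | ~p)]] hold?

No

Sat(q & a) = ∅
Sat(~p) = {n0, n1, n2, n3, n5}
Sat(q | ~p) = {n0, n1, n2, n3, n5}
E[(q & a) U (q | ~p)]: least fixpoint, start Z0 = Sat((q | ~p)) = {n0, n1, n2, n3, n5}, add states in Sat(q & a) with some successor in Z. Already a fixed point.
Sat(E[(q & a) U (q | ~p)]) = {n0, n1, n2, n3, n5}
E[a U E[(q & a) U (q | ~p)]]: least fixpoint, start Z0 = Sat(E[(q & a) U (q | ~p)]) = {n0, n1, n2, n3, n5}, add states in Sat(a) with some successor in Z. Z1 = {n0, n1, n2, n3, n5, n6}; fixed.
Sat(E[a U E[(q & a) U (q | ~p)]]) = {n0, n1, n2, n3, n5, n6}
n4 ∉ Sat(E[a U E[(q & a) U (q | ~p)]]) = {n0, n1, n2, n3, n5, n6}, so the formula does not hold at n4.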